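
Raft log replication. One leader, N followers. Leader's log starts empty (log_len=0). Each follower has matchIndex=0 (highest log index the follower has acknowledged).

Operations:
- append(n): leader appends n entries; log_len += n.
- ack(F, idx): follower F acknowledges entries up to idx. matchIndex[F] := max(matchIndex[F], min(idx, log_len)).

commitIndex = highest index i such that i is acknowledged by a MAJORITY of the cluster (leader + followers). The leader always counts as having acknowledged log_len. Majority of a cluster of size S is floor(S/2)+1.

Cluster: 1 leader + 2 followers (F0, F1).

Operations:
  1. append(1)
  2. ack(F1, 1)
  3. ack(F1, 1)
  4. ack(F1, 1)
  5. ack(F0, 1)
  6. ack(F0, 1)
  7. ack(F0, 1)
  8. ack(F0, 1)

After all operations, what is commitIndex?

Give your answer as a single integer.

Answer: 1

Derivation:
Op 1: append 1 -> log_len=1
Op 2: F1 acks idx 1 -> match: F0=0 F1=1; commitIndex=1
Op 3: F1 acks idx 1 -> match: F0=0 F1=1; commitIndex=1
Op 4: F1 acks idx 1 -> match: F0=0 F1=1; commitIndex=1
Op 5: F0 acks idx 1 -> match: F0=1 F1=1; commitIndex=1
Op 6: F0 acks idx 1 -> match: F0=1 F1=1; commitIndex=1
Op 7: F0 acks idx 1 -> match: F0=1 F1=1; commitIndex=1
Op 8: F0 acks idx 1 -> match: F0=1 F1=1; commitIndex=1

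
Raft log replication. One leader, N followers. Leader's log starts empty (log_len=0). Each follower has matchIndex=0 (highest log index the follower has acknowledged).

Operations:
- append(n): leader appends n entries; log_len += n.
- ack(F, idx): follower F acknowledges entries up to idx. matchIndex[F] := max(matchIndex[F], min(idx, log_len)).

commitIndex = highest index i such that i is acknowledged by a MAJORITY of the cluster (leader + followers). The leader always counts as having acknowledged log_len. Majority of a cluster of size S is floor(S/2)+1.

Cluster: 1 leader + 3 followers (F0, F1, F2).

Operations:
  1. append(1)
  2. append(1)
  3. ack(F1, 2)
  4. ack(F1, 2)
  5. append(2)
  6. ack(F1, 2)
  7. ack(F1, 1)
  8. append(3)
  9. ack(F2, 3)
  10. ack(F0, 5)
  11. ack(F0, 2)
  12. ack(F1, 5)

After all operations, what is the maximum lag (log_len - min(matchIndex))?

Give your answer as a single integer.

Op 1: append 1 -> log_len=1
Op 2: append 1 -> log_len=2
Op 3: F1 acks idx 2 -> match: F0=0 F1=2 F2=0; commitIndex=0
Op 4: F1 acks idx 2 -> match: F0=0 F1=2 F2=0; commitIndex=0
Op 5: append 2 -> log_len=4
Op 6: F1 acks idx 2 -> match: F0=0 F1=2 F2=0; commitIndex=0
Op 7: F1 acks idx 1 -> match: F0=0 F1=2 F2=0; commitIndex=0
Op 8: append 3 -> log_len=7
Op 9: F2 acks idx 3 -> match: F0=0 F1=2 F2=3; commitIndex=2
Op 10: F0 acks idx 5 -> match: F0=5 F1=2 F2=3; commitIndex=3
Op 11: F0 acks idx 2 -> match: F0=5 F1=2 F2=3; commitIndex=3
Op 12: F1 acks idx 5 -> match: F0=5 F1=5 F2=3; commitIndex=5

Answer: 4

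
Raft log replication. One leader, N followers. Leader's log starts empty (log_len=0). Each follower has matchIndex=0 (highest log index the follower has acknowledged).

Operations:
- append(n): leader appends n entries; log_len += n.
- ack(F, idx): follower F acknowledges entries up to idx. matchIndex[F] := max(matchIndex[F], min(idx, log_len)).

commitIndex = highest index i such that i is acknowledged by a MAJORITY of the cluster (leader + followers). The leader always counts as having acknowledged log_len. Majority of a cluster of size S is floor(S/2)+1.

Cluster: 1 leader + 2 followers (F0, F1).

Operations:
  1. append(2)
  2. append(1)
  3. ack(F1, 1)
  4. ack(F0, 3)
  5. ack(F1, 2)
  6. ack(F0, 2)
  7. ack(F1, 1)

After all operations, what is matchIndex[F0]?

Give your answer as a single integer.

Answer: 3

Derivation:
Op 1: append 2 -> log_len=2
Op 2: append 1 -> log_len=3
Op 3: F1 acks idx 1 -> match: F0=0 F1=1; commitIndex=1
Op 4: F0 acks idx 3 -> match: F0=3 F1=1; commitIndex=3
Op 5: F1 acks idx 2 -> match: F0=3 F1=2; commitIndex=3
Op 6: F0 acks idx 2 -> match: F0=3 F1=2; commitIndex=3
Op 7: F1 acks idx 1 -> match: F0=3 F1=2; commitIndex=3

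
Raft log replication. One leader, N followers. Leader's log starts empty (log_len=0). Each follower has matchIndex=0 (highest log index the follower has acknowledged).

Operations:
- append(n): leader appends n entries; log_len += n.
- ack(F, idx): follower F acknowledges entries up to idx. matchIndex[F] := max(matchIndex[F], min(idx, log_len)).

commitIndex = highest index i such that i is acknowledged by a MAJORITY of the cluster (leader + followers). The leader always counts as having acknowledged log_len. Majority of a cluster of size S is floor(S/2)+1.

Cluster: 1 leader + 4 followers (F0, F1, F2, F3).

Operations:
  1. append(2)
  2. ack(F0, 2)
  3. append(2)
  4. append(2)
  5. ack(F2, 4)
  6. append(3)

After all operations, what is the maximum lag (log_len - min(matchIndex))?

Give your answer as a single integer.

Answer: 9

Derivation:
Op 1: append 2 -> log_len=2
Op 2: F0 acks idx 2 -> match: F0=2 F1=0 F2=0 F3=0; commitIndex=0
Op 3: append 2 -> log_len=4
Op 4: append 2 -> log_len=6
Op 5: F2 acks idx 4 -> match: F0=2 F1=0 F2=4 F3=0; commitIndex=2
Op 6: append 3 -> log_len=9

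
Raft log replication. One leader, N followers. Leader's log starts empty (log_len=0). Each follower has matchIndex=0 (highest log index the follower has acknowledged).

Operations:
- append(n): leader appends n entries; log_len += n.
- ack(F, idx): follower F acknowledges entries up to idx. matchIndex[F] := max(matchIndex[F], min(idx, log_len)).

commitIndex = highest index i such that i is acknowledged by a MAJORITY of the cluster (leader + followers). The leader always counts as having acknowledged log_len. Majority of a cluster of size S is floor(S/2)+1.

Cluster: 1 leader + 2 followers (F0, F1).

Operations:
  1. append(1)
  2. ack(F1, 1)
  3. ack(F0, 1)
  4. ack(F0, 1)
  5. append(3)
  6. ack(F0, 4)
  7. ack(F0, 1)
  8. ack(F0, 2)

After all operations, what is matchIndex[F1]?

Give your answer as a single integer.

Op 1: append 1 -> log_len=1
Op 2: F1 acks idx 1 -> match: F0=0 F1=1; commitIndex=1
Op 3: F0 acks idx 1 -> match: F0=1 F1=1; commitIndex=1
Op 4: F0 acks idx 1 -> match: F0=1 F1=1; commitIndex=1
Op 5: append 3 -> log_len=4
Op 6: F0 acks idx 4 -> match: F0=4 F1=1; commitIndex=4
Op 7: F0 acks idx 1 -> match: F0=4 F1=1; commitIndex=4
Op 8: F0 acks idx 2 -> match: F0=4 F1=1; commitIndex=4

Answer: 1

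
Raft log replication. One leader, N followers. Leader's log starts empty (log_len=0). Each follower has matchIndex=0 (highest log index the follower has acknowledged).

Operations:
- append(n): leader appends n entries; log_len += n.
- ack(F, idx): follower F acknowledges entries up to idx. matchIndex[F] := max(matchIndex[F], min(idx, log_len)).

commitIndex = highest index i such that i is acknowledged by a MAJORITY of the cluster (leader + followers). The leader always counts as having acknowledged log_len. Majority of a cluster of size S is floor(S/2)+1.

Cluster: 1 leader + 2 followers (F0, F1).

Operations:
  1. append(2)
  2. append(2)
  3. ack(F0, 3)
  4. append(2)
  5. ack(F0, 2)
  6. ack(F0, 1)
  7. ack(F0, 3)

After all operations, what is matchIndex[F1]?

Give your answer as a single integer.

Op 1: append 2 -> log_len=2
Op 2: append 2 -> log_len=4
Op 3: F0 acks idx 3 -> match: F0=3 F1=0; commitIndex=3
Op 4: append 2 -> log_len=6
Op 5: F0 acks idx 2 -> match: F0=3 F1=0; commitIndex=3
Op 6: F0 acks idx 1 -> match: F0=3 F1=0; commitIndex=3
Op 7: F0 acks idx 3 -> match: F0=3 F1=0; commitIndex=3

Answer: 0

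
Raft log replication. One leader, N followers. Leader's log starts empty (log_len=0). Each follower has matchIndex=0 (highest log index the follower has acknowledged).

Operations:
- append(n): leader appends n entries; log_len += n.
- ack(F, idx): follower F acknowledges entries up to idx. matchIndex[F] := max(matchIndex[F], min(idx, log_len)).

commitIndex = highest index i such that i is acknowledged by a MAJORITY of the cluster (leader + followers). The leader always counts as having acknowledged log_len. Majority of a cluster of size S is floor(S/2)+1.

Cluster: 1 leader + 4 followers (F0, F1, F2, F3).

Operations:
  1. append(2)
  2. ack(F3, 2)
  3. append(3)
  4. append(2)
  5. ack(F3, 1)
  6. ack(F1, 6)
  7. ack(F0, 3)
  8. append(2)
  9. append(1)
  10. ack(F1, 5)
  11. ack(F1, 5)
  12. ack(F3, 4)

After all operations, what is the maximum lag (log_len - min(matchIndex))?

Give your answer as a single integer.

Op 1: append 2 -> log_len=2
Op 2: F3 acks idx 2 -> match: F0=0 F1=0 F2=0 F3=2; commitIndex=0
Op 3: append 3 -> log_len=5
Op 4: append 2 -> log_len=7
Op 5: F3 acks idx 1 -> match: F0=0 F1=0 F2=0 F3=2; commitIndex=0
Op 6: F1 acks idx 6 -> match: F0=0 F1=6 F2=0 F3=2; commitIndex=2
Op 7: F0 acks idx 3 -> match: F0=3 F1=6 F2=0 F3=2; commitIndex=3
Op 8: append 2 -> log_len=9
Op 9: append 1 -> log_len=10
Op 10: F1 acks idx 5 -> match: F0=3 F1=6 F2=0 F3=2; commitIndex=3
Op 11: F1 acks idx 5 -> match: F0=3 F1=6 F2=0 F3=2; commitIndex=3
Op 12: F3 acks idx 4 -> match: F0=3 F1=6 F2=0 F3=4; commitIndex=4

Answer: 10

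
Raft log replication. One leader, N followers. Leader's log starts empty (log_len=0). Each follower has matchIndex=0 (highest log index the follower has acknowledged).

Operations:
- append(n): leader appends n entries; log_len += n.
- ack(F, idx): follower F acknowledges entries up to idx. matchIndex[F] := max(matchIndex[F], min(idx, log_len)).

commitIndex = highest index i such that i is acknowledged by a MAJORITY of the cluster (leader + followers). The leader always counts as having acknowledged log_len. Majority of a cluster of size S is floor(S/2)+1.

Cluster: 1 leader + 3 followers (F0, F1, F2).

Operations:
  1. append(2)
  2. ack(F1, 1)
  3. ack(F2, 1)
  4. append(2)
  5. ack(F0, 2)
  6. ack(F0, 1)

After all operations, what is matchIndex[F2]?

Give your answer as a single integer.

Answer: 1

Derivation:
Op 1: append 2 -> log_len=2
Op 2: F1 acks idx 1 -> match: F0=0 F1=1 F2=0; commitIndex=0
Op 3: F2 acks idx 1 -> match: F0=0 F1=1 F2=1; commitIndex=1
Op 4: append 2 -> log_len=4
Op 5: F0 acks idx 2 -> match: F0=2 F1=1 F2=1; commitIndex=1
Op 6: F0 acks idx 1 -> match: F0=2 F1=1 F2=1; commitIndex=1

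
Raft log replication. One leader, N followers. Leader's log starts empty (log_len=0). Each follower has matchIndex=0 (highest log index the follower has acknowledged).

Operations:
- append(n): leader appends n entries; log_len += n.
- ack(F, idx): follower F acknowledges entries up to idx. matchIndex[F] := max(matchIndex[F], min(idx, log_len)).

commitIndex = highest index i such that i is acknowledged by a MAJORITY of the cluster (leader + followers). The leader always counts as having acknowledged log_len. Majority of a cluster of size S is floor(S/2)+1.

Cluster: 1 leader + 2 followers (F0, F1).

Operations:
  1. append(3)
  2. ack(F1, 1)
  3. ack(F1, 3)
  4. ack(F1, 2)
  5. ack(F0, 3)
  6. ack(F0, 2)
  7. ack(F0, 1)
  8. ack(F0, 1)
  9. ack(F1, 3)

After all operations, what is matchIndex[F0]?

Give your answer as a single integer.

Op 1: append 3 -> log_len=3
Op 2: F1 acks idx 1 -> match: F0=0 F1=1; commitIndex=1
Op 3: F1 acks idx 3 -> match: F0=0 F1=3; commitIndex=3
Op 4: F1 acks idx 2 -> match: F0=0 F1=3; commitIndex=3
Op 5: F0 acks idx 3 -> match: F0=3 F1=3; commitIndex=3
Op 6: F0 acks idx 2 -> match: F0=3 F1=3; commitIndex=3
Op 7: F0 acks idx 1 -> match: F0=3 F1=3; commitIndex=3
Op 8: F0 acks idx 1 -> match: F0=3 F1=3; commitIndex=3
Op 9: F1 acks idx 3 -> match: F0=3 F1=3; commitIndex=3

Answer: 3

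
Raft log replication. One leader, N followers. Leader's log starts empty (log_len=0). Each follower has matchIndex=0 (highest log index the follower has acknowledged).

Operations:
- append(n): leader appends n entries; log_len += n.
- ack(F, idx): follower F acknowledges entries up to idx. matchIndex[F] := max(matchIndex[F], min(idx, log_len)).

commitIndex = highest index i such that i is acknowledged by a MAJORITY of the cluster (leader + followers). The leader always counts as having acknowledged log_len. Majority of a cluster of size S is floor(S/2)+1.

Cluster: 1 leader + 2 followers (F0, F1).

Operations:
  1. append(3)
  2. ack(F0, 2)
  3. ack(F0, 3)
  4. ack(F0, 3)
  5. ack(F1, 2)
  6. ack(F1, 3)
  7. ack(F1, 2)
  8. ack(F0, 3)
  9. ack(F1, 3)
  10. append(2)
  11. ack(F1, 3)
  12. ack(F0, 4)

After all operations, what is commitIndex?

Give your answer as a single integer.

Answer: 4

Derivation:
Op 1: append 3 -> log_len=3
Op 2: F0 acks idx 2 -> match: F0=2 F1=0; commitIndex=2
Op 3: F0 acks idx 3 -> match: F0=3 F1=0; commitIndex=3
Op 4: F0 acks idx 3 -> match: F0=3 F1=0; commitIndex=3
Op 5: F1 acks idx 2 -> match: F0=3 F1=2; commitIndex=3
Op 6: F1 acks idx 3 -> match: F0=3 F1=3; commitIndex=3
Op 7: F1 acks idx 2 -> match: F0=3 F1=3; commitIndex=3
Op 8: F0 acks idx 3 -> match: F0=3 F1=3; commitIndex=3
Op 9: F1 acks idx 3 -> match: F0=3 F1=3; commitIndex=3
Op 10: append 2 -> log_len=5
Op 11: F1 acks idx 3 -> match: F0=3 F1=3; commitIndex=3
Op 12: F0 acks idx 4 -> match: F0=4 F1=3; commitIndex=4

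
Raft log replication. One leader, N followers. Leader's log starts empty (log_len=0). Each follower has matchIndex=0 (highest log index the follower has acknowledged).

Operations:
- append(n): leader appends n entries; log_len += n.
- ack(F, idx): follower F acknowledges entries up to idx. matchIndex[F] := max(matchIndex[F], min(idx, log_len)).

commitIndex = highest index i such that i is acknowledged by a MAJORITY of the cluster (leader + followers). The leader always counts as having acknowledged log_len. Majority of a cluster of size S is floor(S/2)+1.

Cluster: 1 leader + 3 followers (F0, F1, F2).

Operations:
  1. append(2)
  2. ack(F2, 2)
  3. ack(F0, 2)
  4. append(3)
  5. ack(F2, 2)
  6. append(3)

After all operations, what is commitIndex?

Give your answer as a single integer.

Answer: 2

Derivation:
Op 1: append 2 -> log_len=2
Op 2: F2 acks idx 2 -> match: F0=0 F1=0 F2=2; commitIndex=0
Op 3: F0 acks idx 2 -> match: F0=2 F1=0 F2=2; commitIndex=2
Op 4: append 3 -> log_len=5
Op 5: F2 acks idx 2 -> match: F0=2 F1=0 F2=2; commitIndex=2
Op 6: append 3 -> log_len=8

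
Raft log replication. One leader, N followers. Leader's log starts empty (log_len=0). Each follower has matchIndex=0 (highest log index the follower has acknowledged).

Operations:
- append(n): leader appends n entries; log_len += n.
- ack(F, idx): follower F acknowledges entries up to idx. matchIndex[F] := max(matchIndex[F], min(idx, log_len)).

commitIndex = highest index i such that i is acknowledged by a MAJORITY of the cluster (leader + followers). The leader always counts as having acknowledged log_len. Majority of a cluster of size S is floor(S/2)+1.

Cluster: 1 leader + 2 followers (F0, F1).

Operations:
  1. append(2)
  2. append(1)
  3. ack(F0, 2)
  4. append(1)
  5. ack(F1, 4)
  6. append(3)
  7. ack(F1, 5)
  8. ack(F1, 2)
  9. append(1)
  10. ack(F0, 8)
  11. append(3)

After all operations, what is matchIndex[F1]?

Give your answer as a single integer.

Op 1: append 2 -> log_len=2
Op 2: append 1 -> log_len=3
Op 3: F0 acks idx 2 -> match: F0=2 F1=0; commitIndex=2
Op 4: append 1 -> log_len=4
Op 5: F1 acks idx 4 -> match: F0=2 F1=4; commitIndex=4
Op 6: append 3 -> log_len=7
Op 7: F1 acks idx 5 -> match: F0=2 F1=5; commitIndex=5
Op 8: F1 acks idx 2 -> match: F0=2 F1=5; commitIndex=5
Op 9: append 1 -> log_len=8
Op 10: F0 acks idx 8 -> match: F0=8 F1=5; commitIndex=8
Op 11: append 3 -> log_len=11

Answer: 5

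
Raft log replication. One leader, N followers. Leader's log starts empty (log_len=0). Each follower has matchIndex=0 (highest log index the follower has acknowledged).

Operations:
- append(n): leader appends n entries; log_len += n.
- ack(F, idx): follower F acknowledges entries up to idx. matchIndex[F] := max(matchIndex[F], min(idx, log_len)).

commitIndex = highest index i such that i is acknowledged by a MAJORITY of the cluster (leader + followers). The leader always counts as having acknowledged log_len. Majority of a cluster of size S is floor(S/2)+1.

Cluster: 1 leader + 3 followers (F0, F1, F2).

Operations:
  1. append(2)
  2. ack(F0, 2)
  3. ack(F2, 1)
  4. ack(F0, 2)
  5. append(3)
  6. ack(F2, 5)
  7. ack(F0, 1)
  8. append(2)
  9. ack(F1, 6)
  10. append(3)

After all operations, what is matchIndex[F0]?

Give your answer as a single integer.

Op 1: append 2 -> log_len=2
Op 2: F0 acks idx 2 -> match: F0=2 F1=0 F2=0; commitIndex=0
Op 3: F2 acks idx 1 -> match: F0=2 F1=0 F2=1; commitIndex=1
Op 4: F0 acks idx 2 -> match: F0=2 F1=0 F2=1; commitIndex=1
Op 5: append 3 -> log_len=5
Op 6: F2 acks idx 5 -> match: F0=2 F1=0 F2=5; commitIndex=2
Op 7: F0 acks idx 1 -> match: F0=2 F1=0 F2=5; commitIndex=2
Op 8: append 2 -> log_len=7
Op 9: F1 acks idx 6 -> match: F0=2 F1=6 F2=5; commitIndex=5
Op 10: append 3 -> log_len=10

Answer: 2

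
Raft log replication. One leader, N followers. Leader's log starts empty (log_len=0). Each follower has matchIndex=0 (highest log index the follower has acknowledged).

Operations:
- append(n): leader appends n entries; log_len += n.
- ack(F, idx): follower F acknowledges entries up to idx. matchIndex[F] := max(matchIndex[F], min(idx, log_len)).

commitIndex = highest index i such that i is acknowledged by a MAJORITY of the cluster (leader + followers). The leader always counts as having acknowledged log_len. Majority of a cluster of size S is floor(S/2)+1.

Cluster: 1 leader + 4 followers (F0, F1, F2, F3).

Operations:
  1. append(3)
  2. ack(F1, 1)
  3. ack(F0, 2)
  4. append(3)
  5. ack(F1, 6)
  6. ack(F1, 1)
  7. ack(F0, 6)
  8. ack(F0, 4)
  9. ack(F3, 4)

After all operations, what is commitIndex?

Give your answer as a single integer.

Op 1: append 3 -> log_len=3
Op 2: F1 acks idx 1 -> match: F0=0 F1=1 F2=0 F3=0; commitIndex=0
Op 3: F0 acks idx 2 -> match: F0=2 F1=1 F2=0 F3=0; commitIndex=1
Op 4: append 3 -> log_len=6
Op 5: F1 acks idx 6 -> match: F0=2 F1=6 F2=0 F3=0; commitIndex=2
Op 6: F1 acks idx 1 -> match: F0=2 F1=6 F2=0 F3=0; commitIndex=2
Op 7: F0 acks idx 6 -> match: F0=6 F1=6 F2=0 F3=0; commitIndex=6
Op 8: F0 acks idx 4 -> match: F0=6 F1=6 F2=0 F3=0; commitIndex=6
Op 9: F3 acks idx 4 -> match: F0=6 F1=6 F2=0 F3=4; commitIndex=6

Answer: 6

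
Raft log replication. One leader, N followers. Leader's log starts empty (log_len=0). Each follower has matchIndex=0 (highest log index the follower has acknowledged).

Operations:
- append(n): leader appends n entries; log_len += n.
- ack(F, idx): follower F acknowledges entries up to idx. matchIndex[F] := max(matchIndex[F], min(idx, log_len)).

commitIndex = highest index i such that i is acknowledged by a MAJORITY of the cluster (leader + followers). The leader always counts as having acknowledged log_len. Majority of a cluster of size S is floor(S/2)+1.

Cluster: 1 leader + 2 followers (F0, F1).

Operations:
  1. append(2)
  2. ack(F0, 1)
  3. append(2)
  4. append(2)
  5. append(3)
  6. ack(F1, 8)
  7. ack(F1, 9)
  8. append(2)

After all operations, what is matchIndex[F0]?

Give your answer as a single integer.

Answer: 1

Derivation:
Op 1: append 2 -> log_len=2
Op 2: F0 acks idx 1 -> match: F0=1 F1=0; commitIndex=1
Op 3: append 2 -> log_len=4
Op 4: append 2 -> log_len=6
Op 5: append 3 -> log_len=9
Op 6: F1 acks idx 8 -> match: F0=1 F1=8; commitIndex=8
Op 7: F1 acks idx 9 -> match: F0=1 F1=9; commitIndex=9
Op 8: append 2 -> log_len=11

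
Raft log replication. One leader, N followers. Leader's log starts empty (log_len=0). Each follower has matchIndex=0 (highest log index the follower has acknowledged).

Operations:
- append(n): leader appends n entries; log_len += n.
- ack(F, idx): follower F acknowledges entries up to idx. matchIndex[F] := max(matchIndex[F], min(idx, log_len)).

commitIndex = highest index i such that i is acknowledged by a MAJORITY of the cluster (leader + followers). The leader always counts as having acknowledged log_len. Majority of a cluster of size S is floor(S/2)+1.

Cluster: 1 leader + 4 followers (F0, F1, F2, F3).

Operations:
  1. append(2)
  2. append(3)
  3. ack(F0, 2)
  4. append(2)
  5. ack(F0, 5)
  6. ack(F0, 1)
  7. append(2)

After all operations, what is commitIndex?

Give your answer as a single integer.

Op 1: append 2 -> log_len=2
Op 2: append 3 -> log_len=5
Op 3: F0 acks idx 2 -> match: F0=2 F1=0 F2=0 F3=0; commitIndex=0
Op 4: append 2 -> log_len=7
Op 5: F0 acks idx 5 -> match: F0=5 F1=0 F2=0 F3=0; commitIndex=0
Op 6: F0 acks idx 1 -> match: F0=5 F1=0 F2=0 F3=0; commitIndex=0
Op 7: append 2 -> log_len=9

Answer: 0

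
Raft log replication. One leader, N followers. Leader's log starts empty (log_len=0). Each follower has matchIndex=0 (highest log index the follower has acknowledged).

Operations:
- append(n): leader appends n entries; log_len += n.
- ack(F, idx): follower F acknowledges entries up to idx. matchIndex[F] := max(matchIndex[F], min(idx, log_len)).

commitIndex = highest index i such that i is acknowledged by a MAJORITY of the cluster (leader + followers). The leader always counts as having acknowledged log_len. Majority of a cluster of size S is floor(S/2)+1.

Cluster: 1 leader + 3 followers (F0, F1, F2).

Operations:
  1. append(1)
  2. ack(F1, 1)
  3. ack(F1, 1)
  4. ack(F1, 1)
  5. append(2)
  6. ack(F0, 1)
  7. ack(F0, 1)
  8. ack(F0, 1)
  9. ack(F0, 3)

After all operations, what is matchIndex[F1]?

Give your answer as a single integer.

Op 1: append 1 -> log_len=1
Op 2: F1 acks idx 1 -> match: F0=0 F1=1 F2=0; commitIndex=0
Op 3: F1 acks idx 1 -> match: F0=0 F1=1 F2=0; commitIndex=0
Op 4: F1 acks idx 1 -> match: F0=0 F1=1 F2=0; commitIndex=0
Op 5: append 2 -> log_len=3
Op 6: F0 acks idx 1 -> match: F0=1 F1=1 F2=0; commitIndex=1
Op 7: F0 acks idx 1 -> match: F0=1 F1=1 F2=0; commitIndex=1
Op 8: F0 acks idx 1 -> match: F0=1 F1=1 F2=0; commitIndex=1
Op 9: F0 acks idx 3 -> match: F0=3 F1=1 F2=0; commitIndex=1

Answer: 1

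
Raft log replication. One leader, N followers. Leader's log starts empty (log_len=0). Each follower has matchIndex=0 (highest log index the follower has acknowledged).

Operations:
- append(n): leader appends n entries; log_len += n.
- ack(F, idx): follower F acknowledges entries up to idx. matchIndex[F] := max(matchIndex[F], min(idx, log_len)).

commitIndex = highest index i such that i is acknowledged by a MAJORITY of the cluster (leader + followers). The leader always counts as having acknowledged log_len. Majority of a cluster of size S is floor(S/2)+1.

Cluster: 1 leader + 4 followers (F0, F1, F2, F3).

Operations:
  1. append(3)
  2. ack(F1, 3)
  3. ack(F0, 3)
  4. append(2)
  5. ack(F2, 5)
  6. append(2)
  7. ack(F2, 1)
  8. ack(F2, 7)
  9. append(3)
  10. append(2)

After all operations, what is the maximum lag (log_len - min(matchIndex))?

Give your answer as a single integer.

Op 1: append 3 -> log_len=3
Op 2: F1 acks idx 3 -> match: F0=0 F1=3 F2=0 F3=0; commitIndex=0
Op 3: F0 acks idx 3 -> match: F0=3 F1=3 F2=0 F3=0; commitIndex=3
Op 4: append 2 -> log_len=5
Op 5: F2 acks idx 5 -> match: F0=3 F1=3 F2=5 F3=0; commitIndex=3
Op 6: append 2 -> log_len=7
Op 7: F2 acks idx 1 -> match: F0=3 F1=3 F2=5 F3=0; commitIndex=3
Op 8: F2 acks idx 7 -> match: F0=3 F1=3 F2=7 F3=0; commitIndex=3
Op 9: append 3 -> log_len=10
Op 10: append 2 -> log_len=12

Answer: 12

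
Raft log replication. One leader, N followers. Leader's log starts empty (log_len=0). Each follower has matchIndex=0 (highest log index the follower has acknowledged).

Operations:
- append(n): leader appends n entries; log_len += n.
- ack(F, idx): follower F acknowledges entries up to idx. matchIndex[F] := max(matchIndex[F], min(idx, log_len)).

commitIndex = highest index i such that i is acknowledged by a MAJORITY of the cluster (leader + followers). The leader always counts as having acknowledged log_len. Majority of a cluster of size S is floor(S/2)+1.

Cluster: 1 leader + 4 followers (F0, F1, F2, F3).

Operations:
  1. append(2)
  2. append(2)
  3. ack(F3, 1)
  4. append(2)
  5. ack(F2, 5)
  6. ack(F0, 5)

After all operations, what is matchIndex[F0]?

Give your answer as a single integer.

Op 1: append 2 -> log_len=2
Op 2: append 2 -> log_len=4
Op 3: F3 acks idx 1 -> match: F0=0 F1=0 F2=0 F3=1; commitIndex=0
Op 4: append 2 -> log_len=6
Op 5: F2 acks idx 5 -> match: F0=0 F1=0 F2=5 F3=1; commitIndex=1
Op 6: F0 acks idx 5 -> match: F0=5 F1=0 F2=5 F3=1; commitIndex=5

Answer: 5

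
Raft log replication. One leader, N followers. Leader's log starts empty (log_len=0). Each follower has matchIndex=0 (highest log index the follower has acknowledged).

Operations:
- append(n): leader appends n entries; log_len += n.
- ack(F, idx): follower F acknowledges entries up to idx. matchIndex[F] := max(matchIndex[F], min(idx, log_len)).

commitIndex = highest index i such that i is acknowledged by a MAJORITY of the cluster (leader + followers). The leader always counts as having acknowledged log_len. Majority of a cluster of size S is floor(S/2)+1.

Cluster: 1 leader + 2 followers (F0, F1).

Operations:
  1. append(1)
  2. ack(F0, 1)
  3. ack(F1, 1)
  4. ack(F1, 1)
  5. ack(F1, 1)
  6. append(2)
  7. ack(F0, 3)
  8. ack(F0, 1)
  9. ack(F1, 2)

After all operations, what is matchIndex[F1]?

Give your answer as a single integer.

Answer: 2

Derivation:
Op 1: append 1 -> log_len=1
Op 2: F0 acks idx 1 -> match: F0=1 F1=0; commitIndex=1
Op 3: F1 acks idx 1 -> match: F0=1 F1=1; commitIndex=1
Op 4: F1 acks idx 1 -> match: F0=1 F1=1; commitIndex=1
Op 5: F1 acks idx 1 -> match: F0=1 F1=1; commitIndex=1
Op 6: append 2 -> log_len=3
Op 7: F0 acks idx 3 -> match: F0=3 F1=1; commitIndex=3
Op 8: F0 acks idx 1 -> match: F0=3 F1=1; commitIndex=3
Op 9: F1 acks idx 2 -> match: F0=3 F1=2; commitIndex=3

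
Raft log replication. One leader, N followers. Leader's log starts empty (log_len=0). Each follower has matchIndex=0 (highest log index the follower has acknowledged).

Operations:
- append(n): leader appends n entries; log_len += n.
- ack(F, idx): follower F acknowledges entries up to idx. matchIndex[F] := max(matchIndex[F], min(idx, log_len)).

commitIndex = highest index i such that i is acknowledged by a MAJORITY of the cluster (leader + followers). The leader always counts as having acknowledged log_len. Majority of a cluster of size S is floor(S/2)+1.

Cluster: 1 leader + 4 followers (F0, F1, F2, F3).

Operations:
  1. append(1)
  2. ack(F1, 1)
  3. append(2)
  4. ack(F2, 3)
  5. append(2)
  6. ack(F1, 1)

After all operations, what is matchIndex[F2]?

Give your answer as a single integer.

Op 1: append 1 -> log_len=1
Op 2: F1 acks idx 1 -> match: F0=0 F1=1 F2=0 F3=0; commitIndex=0
Op 3: append 2 -> log_len=3
Op 4: F2 acks idx 3 -> match: F0=0 F1=1 F2=3 F3=0; commitIndex=1
Op 5: append 2 -> log_len=5
Op 6: F1 acks idx 1 -> match: F0=0 F1=1 F2=3 F3=0; commitIndex=1

Answer: 3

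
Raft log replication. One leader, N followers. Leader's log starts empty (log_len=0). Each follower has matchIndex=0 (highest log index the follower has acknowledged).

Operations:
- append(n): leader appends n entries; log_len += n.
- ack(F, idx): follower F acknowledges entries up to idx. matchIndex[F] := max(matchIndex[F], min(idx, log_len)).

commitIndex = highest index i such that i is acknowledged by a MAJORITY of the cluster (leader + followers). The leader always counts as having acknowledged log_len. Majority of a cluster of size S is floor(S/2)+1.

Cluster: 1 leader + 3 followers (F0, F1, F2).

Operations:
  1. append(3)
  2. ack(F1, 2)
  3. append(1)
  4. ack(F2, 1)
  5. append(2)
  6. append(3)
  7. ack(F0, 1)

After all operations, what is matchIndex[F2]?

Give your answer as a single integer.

Answer: 1

Derivation:
Op 1: append 3 -> log_len=3
Op 2: F1 acks idx 2 -> match: F0=0 F1=2 F2=0; commitIndex=0
Op 3: append 1 -> log_len=4
Op 4: F2 acks idx 1 -> match: F0=0 F1=2 F2=1; commitIndex=1
Op 5: append 2 -> log_len=6
Op 6: append 3 -> log_len=9
Op 7: F0 acks idx 1 -> match: F0=1 F1=2 F2=1; commitIndex=1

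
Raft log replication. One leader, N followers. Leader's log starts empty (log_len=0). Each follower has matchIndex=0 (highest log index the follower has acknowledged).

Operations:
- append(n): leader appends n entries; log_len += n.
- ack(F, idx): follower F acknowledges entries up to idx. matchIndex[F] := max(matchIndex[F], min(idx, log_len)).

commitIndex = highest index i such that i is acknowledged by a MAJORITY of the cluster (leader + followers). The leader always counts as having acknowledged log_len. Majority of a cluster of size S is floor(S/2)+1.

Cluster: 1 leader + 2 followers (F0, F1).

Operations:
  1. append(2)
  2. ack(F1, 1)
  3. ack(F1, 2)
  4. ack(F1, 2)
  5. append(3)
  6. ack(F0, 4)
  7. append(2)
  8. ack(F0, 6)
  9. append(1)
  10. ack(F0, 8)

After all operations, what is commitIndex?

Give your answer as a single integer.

Op 1: append 2 -> log_len=2
Op 2: F1 acks idx 1 -> match: F0=0 F1=1; commitIndex=1
Op 3: F1 acks idx 2 -> match: F0=0 F1=2; commitIndex=2
Op 4: F1 acks idx 2 -> match: F0=0 F1=2; commitIndex=2
Op 5: append 3 -> log_len=5
Op 6: F0 acks idx 4 -> match: F0=4 F1=2; commitIndex=4
Op 7: append 2 -> log_len=7
Op 8: F0 acks idx 6 -> match: F0=6 F1=2; commitIndex=6
Op 9: append 1 -> log_len=8
Op 10: F0 acks idx 8 -> match: F0=8 F1=2; commitIndex=8

Answer: 8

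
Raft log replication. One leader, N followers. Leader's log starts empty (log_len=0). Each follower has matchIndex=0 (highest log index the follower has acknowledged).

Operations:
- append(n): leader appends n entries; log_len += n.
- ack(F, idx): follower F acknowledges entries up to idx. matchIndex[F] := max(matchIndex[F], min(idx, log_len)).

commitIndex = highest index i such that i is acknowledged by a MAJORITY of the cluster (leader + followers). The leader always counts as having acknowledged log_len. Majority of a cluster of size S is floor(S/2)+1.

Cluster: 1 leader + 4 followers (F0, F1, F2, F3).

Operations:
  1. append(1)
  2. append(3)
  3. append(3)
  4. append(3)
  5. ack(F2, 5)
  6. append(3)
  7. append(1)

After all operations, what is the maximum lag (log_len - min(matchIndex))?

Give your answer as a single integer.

Answer: 14

Derivation:
Op 1: append 1 -> log_len=1
Op 2: append 3 -> log_len=4
Op 3: append 3 -> log_len=7
Op 4: append 3 -> log_len=10
Op 5: F2 acks idx 5 -> match: F0=0 F1=0 F2=5 F3=0; commitIndex=0
Op 6: append 3 -> log_len=13
Op 7: append 1 -> log_len=14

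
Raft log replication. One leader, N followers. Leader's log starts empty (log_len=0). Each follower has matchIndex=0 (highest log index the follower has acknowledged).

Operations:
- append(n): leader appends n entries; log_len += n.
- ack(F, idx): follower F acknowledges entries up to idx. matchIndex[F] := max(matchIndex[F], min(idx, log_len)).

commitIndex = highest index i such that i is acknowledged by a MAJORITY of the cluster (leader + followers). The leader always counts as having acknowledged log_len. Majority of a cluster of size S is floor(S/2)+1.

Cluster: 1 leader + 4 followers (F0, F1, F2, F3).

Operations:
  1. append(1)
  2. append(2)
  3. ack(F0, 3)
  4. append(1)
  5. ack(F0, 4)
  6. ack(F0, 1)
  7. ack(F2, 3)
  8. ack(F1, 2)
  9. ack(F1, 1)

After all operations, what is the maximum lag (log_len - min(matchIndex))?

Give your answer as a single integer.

Answer: 4

Derivation:
Op 1: append 1 -> log_len=1
Op 2: append 2 -> log_len=3
Op 3: F0 acks idx 3 -> match: F0=3 F1=0 F2=0 F3=0; commitIndex=0
Op 4: append 1 -> log_len=4
Op 5: F0 acks idx 4 -> match: F0=4 F1=0 F2=0 F3=0; commitIndex=0
Op 6: F0 acks idx 1 -> match: F0=4 F1=0 F2=0 F3=0; commitIndex=0
Op 7: F2 acks idx 3 -> match: F0=4 F1=0 F2=3 F3=0; commitIndex=3
Op 8: F1 acks idx 2 -> match: F0=4 F1=2 F2=3 F3=0; commitIndex=3
Op 9: F1 acks idx 1 -> match: F0=4 F1=2 F2=3 F3=0; commitIndex=3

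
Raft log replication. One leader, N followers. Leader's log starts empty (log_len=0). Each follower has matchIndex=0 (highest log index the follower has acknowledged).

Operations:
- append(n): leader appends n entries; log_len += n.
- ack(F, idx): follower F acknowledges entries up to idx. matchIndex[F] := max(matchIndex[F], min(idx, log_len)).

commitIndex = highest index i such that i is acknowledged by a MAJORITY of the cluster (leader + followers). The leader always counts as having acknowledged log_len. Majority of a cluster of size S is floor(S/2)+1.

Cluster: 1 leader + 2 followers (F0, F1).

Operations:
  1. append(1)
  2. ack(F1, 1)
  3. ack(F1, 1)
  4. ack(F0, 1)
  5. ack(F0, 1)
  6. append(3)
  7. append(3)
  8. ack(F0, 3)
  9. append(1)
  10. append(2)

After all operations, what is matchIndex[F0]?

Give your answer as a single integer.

Op 1: append 1 -> log_len=1
Op 2: F1 acks idx 1 -> match: F0=0 F1=1; commitIndex=1
Op 3: F1 acks idx 1 -> match: F0=0 F1=1; commitIndex=1
Op 4: F0 acks idx 1 -> match: F0=1 F1=1; commitIndex=1
Op 5: F0 acks idx 1 -> match: F0=1 F1=1; commitIndex=1
Op 6: append 3 -> log_len=4
Op 7: append 3 -> log_len=7
Op 8: F0 acks idx 3 -> match: F0=3 F1=1; commitIndex=3
Op 9: append 1 -> log_len=8
Op 10: append 2 -> log_len=10

Answer: 3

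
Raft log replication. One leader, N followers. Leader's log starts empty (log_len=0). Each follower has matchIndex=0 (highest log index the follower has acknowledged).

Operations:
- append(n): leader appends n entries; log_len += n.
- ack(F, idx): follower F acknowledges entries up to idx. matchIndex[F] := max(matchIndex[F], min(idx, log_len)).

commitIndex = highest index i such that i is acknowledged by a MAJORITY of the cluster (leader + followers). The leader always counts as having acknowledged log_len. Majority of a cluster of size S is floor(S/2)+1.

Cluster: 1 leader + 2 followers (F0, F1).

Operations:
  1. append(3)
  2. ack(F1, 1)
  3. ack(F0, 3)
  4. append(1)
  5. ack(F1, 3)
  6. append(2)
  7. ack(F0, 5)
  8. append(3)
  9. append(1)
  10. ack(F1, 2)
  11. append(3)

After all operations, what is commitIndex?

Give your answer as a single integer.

Answer: 5

Derivation:
Op 1: append 3 -> log_len=3
Op 2: F1 acks idx 1 -> match: F0=0 F1=1; commitIndex=1
Op 3: F0 acks idx 3 -> match: F0=3 F1=1; commitIndex=3
Op 4: append 1 -> log_len=4
Op 5: F1 acks idx 3 -> match: F0=3 F1=3; commitIndex=3
Op 6: append 2 -> log_len=6
Op 7: F0 acks idx 5 -> match: F0=5 F1=3; commitIndex=5
Op 8: append 3 -> log_len=9
Op 9: append 1 -> log_len=10
Op 10: F1 acks idx 2 -> match: F0=5 F1=3; commitIndex=5
Op 11: append 3 -> log_len=13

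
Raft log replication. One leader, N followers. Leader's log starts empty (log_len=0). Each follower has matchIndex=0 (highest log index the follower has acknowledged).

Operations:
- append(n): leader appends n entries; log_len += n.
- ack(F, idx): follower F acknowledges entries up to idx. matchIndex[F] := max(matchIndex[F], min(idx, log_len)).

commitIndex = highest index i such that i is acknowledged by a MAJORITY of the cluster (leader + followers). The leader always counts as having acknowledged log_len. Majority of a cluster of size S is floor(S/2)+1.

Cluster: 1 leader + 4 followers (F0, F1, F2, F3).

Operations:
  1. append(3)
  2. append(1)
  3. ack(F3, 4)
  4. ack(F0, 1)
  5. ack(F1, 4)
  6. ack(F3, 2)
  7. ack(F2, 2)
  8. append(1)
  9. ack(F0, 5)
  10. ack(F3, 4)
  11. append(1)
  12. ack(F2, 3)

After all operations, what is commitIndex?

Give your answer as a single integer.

Answer: 4

Derivation:
Op 1: append 3 -> log_len=3
Op 2: append 1 -> log_len=4
Op 3: F3 acks idx 4 -> match: F0=0 F1=0 F2=0 F3=4; commitIndex=0
Op 4: F0 acks idx 1 -> match: F0=1 F1=0 F2=0 F3=4; commitIndex=1
Op 5: F1 acks idx 4 -> match: F0=1 F1=4 F2=0 F3=4; commitIndex=4
Op 6: F3 acks idx 2 -> match: F0=1 F1=4 F2=0 F3=4; commitIndex=4
Op 7: F2 acks idx 2 -> match: F0=1 F1=4 F2=2 F3=4; commitIndex=4
Op 8: append 1 -> log_len=5
Op 9: F0 acks idx 5 -> match: F0=5 F1=4 F2=2 F3=4; commitIndex=4
Op 10: F3 acks idx 4 -> match: F0=5 F1=4 F2=2 F3=4; commitIndex=4
Op 11: append 1 -> log_len=6
Op 12: F2 acks idx 3 -> match: F0=5 F1=4 F2=3 F3=4; commitIndex=4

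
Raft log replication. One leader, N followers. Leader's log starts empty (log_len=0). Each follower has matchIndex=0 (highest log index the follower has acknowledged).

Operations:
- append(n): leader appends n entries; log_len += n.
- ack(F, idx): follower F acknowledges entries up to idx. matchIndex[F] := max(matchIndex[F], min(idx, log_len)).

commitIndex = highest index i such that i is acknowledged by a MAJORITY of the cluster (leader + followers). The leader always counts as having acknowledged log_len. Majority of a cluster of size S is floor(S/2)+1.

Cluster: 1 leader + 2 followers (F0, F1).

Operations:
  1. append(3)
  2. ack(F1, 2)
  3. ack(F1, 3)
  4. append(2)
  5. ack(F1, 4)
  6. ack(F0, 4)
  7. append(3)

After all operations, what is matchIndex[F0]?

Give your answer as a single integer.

Op 1: append 3 -> log_len=3
Op 2: F1 acks idx 2 -> match: F0=0 F1=2; commitIndex=2
Op 3: F1 acks idx 3 -> match: F0=0 F1=3; commitIndex=3
Op 4: append 2 -> log_len=5
Op 5: F1 acks idx 4 -> match: F0=0 F1=4; commitIndex=4
Op 6: F0 acks idx 4 -> match: F0=4 F1=4; commitIndex=4
Op 7: append 3 -> log_len=8

Answer: 4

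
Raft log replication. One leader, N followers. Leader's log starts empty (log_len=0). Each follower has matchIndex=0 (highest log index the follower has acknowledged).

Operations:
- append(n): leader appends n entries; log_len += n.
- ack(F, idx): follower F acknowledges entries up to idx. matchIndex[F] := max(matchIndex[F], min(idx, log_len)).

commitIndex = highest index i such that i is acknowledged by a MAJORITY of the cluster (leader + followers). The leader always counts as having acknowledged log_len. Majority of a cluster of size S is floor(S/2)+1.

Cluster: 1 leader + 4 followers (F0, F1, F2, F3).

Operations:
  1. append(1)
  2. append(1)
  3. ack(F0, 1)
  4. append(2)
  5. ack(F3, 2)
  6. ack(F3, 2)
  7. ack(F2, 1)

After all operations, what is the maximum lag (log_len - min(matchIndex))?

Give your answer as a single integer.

Answer: 4

Derivation:
Op 1: append 1 -> log_len=1
Op 2: append 1 -> log_len=2
Op 3: F0 acks idx 1 -> match: F0=1 F1=0 F2=0 F3=0; commitIndex=0
Op 4: append 2 -> log_len=4
Op 5: F3 acks idx 2 -> match: F0=1 F1=0 F2=0 F3=2; commitIndex=1
Op 6: F3 acks idx 2 -> match: F0=1 F1=0 F2=0 F3=2; commitIndex=1
Op 7: F2 acks idx 1 -> match: F0=1 F1=0 F2=1 F3=2; commitIndex=1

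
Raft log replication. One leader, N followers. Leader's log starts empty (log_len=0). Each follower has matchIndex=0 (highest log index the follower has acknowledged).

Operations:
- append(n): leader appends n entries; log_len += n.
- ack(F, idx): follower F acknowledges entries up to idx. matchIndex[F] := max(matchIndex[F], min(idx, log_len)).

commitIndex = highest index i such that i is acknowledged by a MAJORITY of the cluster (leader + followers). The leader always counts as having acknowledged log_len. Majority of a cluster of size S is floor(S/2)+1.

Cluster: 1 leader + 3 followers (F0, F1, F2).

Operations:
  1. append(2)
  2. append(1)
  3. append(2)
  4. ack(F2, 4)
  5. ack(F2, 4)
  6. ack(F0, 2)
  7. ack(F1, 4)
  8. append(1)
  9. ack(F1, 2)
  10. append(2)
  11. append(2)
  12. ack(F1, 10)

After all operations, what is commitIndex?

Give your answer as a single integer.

Op 1: append 2 -> log_len=2
Op 2: append 1 -> log_len=3
Op 3: append 2 -> log_len=5
Op 4: F2 acks idx 4 -> match: F0=0 F1=0 F2=4; commitIndex=0
Op 5: F2 acks idx 4 -> match: F0=0 F1=0 F2=4; commitIndex=0
Op 6: F0 acks idx 2 -> match: F0=2 F1=0 F2=4; commitIndex=2
Op 7: F1 acks idx 4 -> match: F0=2 F1=4 F2=4; commitIndex=4
Op 8: append 1 -> log_len=6
Op 9: F1 acks idx 2 -> match: F0=2 F1=4 F2=4; commitIndex=4
Op 10: append 2 -> log_len=8
Op 11: append 2 -> log_len=10
Op 12: F1 acks idx 10 -> match: F0=2 F1=10 F2=4; commitIndex=4

Answer: 4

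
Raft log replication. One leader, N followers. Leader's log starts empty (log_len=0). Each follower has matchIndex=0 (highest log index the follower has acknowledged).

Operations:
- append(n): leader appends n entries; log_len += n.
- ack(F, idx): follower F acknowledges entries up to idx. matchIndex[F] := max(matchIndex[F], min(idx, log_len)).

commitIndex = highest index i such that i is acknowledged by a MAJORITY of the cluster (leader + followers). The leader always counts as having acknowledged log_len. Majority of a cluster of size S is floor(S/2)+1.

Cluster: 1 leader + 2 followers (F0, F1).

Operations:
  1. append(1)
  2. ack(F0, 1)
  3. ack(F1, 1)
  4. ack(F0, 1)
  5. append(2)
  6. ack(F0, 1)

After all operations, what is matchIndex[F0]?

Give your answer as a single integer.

Answer: 1

Derivation:
Op 1: append 1 -> log_len=1
Op 2: F0 acks idx 1 -> match: F0=1 F1=0; commitIndex=1
Op 3: F1 acks idx 1 -> match: F0=1 F1=1; commitIndex=1
Op 4: F0 acks idx 1 -> match: F0=1 F1=1; commitIndex=1
Op 5: append 2 -> log_len=3
Op 6: F0 acks idx 1 -> match: F0=1 F1=1; commitIndex=1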